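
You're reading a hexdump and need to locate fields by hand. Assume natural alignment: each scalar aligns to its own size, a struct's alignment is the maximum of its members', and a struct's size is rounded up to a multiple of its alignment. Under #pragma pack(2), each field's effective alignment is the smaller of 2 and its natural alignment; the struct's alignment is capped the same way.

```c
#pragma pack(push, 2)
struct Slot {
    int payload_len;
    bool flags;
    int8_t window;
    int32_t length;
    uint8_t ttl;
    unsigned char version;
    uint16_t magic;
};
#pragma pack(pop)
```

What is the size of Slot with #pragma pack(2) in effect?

14

@0: payload_len [4B, align 2] → 4
@4: flags [1B, align 1] → 5
@5: window [1B, align 1] → 6
@6: length [4B, align 2] → 10
@10: ttl [1B, align 1] → 11
@11: version [1B, align 1] → 12
@12: magic [2B, align 2] → 14
size 14, align 2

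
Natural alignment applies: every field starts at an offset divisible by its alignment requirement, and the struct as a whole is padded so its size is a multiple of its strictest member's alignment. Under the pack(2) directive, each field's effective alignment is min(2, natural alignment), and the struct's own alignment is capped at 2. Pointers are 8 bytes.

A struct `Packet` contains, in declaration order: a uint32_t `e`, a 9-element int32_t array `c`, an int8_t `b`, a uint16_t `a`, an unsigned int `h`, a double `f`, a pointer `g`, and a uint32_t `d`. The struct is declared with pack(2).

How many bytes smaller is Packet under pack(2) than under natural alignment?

natural layout:
  @0: e [4B, align 4] → 4
  @4: c [36B, align 4] → 40
  @40: b [1B, align 1] → 41
  +1 pad (align 2)
  @42: a [2B, align 2] → 44
  @44: h [4B, align 4] → 48
  @48: f [8B, align 8] → 56
  @56: g [8B, align 8] → 64
  @64: d [4B, align 4] → 68
  +4 tail pad (align 8)
  size 72, align 8
packed(2) layout:
  @0: e [4B, align 2] → 4
  @4: c [36B, align 2] → 40
  @40: b [1B, align 1] → 41
  +1 pad (align 2)
  @42: a [2B, align 2] → 44
  @44: h [4B, align 2] → 48
  @48: f [8B, align 2] → 56
  @56: g [8B, align 2] → 64
  @64: d [4B, align 2] → 68
  size 68, align 2
72 − 68 = 4

4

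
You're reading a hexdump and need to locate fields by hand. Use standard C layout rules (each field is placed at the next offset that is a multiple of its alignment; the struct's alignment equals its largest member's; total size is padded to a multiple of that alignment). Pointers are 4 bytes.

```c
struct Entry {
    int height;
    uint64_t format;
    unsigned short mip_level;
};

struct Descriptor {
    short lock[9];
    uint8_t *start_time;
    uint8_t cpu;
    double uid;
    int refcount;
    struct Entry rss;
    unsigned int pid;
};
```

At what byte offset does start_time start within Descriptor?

Entry: @0: height [4B, align 4] → 4; +4 pad (align 8); @8: format [8B, align 8] → 16; @16: mip_level [2B, align 2] → 18; +6 tail pad (align 8); size 24, align 8
@0: lock [18B, align 2] → 18
+2 pad (align 4)
@20: start_time [4B, align 4] → 24

20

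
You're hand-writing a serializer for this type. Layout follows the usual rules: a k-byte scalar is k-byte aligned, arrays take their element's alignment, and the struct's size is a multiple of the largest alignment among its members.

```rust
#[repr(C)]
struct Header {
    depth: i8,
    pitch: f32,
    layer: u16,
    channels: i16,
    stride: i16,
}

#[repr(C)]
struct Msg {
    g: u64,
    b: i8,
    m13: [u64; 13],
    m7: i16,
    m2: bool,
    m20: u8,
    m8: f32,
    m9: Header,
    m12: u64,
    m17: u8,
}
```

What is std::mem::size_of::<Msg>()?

160

Header: @0: depth [1B, align 1] → 1; +3 pad (align 4); @4: pitch [4B, align 4] → 8; @8: layer [2B, align 2] → 10; @10: channels [2B, align 2] → 12; @12: stride [2B, align 2] → 14; +2 tail pad (align 4); size 16, align 4
@0: g [8B, align 8] → 8
@8: b [1B, align 1] → 9
+7 pad (align 8)
@16: m13 [104B, align 8] → 120
@120: m7 [2B, align 2] → 122
@122: m2 [1B, align 1] → 123
@123: m20 [1B, align 1] → 124
@124: m8 [4B, align 4] → 128
@128: m9 [16B, align 4] → 144
@144: m12 [8B, align 8] → 152
@152: m17 [1B, align 1] → 153
+7 tail pad (align 8)
size 160, align 8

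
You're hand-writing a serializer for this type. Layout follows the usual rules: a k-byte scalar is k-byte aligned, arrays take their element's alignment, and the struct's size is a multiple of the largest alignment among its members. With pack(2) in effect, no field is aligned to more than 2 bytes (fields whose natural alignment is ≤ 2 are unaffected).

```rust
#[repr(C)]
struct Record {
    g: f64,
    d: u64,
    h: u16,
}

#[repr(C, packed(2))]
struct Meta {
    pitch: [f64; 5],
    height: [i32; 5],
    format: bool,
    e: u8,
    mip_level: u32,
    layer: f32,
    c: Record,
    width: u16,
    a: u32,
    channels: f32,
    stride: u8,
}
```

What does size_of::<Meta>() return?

106

Record: @0: g [8B, align 8] → 8; @8: d [8B, align 8] → 16; @16: h [2B, align 2] → 18; +6 tail pad (align 8); size 24, align 8
@0: pitch [40B, align 2] → 40
@40: height [20B, align 2] → 60
@60: format [1B, align 1] → 61
@61: e [1B, align 1] → 62
@62: mip_level [4B, align 2] → 66
@66: layer [4B, align 2] → 70
@70: c [24B, align 2] → 94
@94: width [2B, align 2] → 96
@96: a [4B, align 2] → 100
@100: channels [4B, align 2] → 104
@104: stride [1B, align 1] → 105
+1 tail pad (align 2)
size 106, align 2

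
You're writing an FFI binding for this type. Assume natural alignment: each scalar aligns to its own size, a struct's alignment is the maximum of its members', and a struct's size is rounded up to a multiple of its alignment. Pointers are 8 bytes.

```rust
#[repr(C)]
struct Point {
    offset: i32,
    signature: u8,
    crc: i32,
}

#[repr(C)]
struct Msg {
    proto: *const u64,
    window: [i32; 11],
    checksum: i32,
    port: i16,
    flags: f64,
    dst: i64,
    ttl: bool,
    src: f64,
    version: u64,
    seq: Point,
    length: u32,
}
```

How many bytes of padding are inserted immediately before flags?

6

Point: 0..4  offset  (4B, 4-aligned); 4..5  signature  (1B, 1-aligned); 5..8  -- padding (3B); 8..12  crc  (4B, 4-aligned); sizeof = 12, alignof = 4
0..8  proto  (8B, 8-aligned)
8..52  window  (44B, 4-aligned)
52..56  checksum  (4B, 4-aligned)
56..58  port  (2B, 2-aligned)
58..64  -- padding (6B)
64..72  flags  (8B, 8-aligned)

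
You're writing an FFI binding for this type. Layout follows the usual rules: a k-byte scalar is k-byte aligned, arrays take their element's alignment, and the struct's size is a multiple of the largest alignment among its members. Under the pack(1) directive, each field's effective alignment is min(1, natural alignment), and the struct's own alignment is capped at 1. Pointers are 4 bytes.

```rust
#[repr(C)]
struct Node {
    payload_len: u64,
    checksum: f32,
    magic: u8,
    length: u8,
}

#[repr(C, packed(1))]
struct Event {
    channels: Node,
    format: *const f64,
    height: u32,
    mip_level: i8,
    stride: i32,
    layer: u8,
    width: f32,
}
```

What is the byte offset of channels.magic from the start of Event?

Node: 0..8  payload_len  (8B, 8-aligned); 8..12  checksum  (4B, 4-aligned); 12..13  magic  (1B, 1-aligned); 13..14  length  (1B, 1-aligned); 14..16  -- tail padding (2B); sizeof = 16, alignof = 8
0..16  channels  (16B, 1-aligned)
within Node: magic at 12
0 + 12 = 12

12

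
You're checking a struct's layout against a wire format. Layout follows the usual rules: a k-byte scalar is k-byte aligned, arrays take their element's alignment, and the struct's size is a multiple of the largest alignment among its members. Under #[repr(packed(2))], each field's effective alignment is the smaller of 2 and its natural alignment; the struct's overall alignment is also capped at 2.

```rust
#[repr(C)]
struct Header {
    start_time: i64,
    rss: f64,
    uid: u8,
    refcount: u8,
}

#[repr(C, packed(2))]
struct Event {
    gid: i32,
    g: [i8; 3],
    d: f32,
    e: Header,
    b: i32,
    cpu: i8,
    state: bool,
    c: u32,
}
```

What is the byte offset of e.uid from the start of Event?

Header: @0: start_time [8B, align 8] → 8; @8: rss [8B, align 8] → 16; @16: uid [1B, align 1] → 17; @17: refcount [1B, align 1] → 18; +6 tail pad (align 8); size 24, align 8
@0: gid [4B, align 2] → 4
@4: g [3B, align 1] → 7
+1 pad (align 2)
@8: d [4B, align 2] → 12
@12: e [24B, align 2] → 36
within Header: uid at 16
12 + 16 = 28

28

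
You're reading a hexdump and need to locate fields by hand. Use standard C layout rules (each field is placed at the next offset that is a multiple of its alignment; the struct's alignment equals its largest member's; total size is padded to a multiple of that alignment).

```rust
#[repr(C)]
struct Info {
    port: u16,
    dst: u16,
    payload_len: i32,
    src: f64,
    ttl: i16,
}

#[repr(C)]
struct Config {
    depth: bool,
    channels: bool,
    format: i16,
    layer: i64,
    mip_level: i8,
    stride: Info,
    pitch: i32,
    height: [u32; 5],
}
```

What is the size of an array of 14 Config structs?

Info: port at 0 (size 2, align 2) → ends 2; dst at 2 (size 2, align 2) → ends 4; payload_len at 4 (size 4, align 4) → ends 8; src at 8 (size 8, align 8) → ends 16; ttl at 16 (size 2, align 2) → ends 18; tail pad 6 to reach multiple of 8; total 24 bytes, alignment 8
depth at 0 (size 1, align 1) → ends 1
channels at 1 (size 1, align 1) → ends 2
format at 2 (size 2, align 2) → ends 4
pad 4 to align 8 for layer
layer at 8 (size 8, align 8) → ends 16
mip_level at 16 (size 1, align 1) → ends 17
pad 7 to align 8 for stride
stride at 24 (size 24, align 8) → ends 48
pitch at 48 (size 4, align 4) → ends 52
height at 52 (size 20, align 4) → ends 72
total 72 bytes, alignment 8
array of 14: 14 × 72 = 1008

1008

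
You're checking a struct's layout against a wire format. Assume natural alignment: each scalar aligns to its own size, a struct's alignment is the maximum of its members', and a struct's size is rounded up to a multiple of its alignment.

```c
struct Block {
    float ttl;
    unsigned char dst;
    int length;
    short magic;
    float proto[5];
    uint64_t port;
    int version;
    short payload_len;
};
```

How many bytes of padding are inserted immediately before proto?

0..4  ttl  (4B, 4-aligned)
4..5  dst  (1B, 1-aligned)
5..8  -- padding (3B)
8..12  length  (4B, 4-aligned)
12..14  magic  (2B, 2-aligned)
14..16  -- padding (2B)
16..36  proto  (20B, 4-aligned)

2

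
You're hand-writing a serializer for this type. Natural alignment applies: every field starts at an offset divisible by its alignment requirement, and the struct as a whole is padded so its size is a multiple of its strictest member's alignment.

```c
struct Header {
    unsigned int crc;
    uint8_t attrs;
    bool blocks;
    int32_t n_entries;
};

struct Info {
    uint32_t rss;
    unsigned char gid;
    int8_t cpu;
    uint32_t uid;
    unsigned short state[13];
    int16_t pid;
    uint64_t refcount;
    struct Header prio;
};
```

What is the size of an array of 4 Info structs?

256

Header: 0..4  crc  (4B, 4-aligned); 4..5  attrs  (1B, 1-aligned); 5..6  blocks  (1B, 1-aligned); 6..8  -- padding (2B); 8..12  n_entries  (4B, 4-aligned); sizeof = 12, alignof = 4
0..4  rss  (4B, 4-aligned)
4..5  gid  (1B, 1-aligned)
5..6  cpu  (1B, 1-aligned)
6..8  -- padding (2B)
8..12  uid  (4B, 4-aligned)
12..38  state  (26B, 2-aligned)
38..40  pid  (2B, 2-aligned)
40..48  refcount  (8B, 8-aligned)
48..60  prio  (12B, 4-aligned)
60..64  -- tail padding (4B)
sizeof = 64, alignof = 8
array of 4: 4 × 64 = 256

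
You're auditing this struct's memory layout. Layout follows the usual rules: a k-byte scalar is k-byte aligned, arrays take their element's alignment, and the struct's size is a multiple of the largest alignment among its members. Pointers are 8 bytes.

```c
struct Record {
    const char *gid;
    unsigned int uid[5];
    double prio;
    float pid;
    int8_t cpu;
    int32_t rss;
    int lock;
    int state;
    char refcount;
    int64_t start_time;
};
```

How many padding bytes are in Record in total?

10

@0: gid [8B, align 8] → 8
@8: uid [20B, align 4] → 28
+4 pad (align 8)
@32: prio [8B, align 8] → 40
@40: pid [4B, align 4] → 44
@44: cpu [1B, align 1] → 45
+3 pad (align 4)
@48: rss [4B, align 4] → 52
@52: lock [4B, align 4] → 56
@56: state [4B, align 4] → 60
@60: refcount [1B, align 1] → 61
+3 pad (align 8)
@64: start_time [8B, align 8] → 72
size 72, align 8
data bytes 62, size 72 → padding 10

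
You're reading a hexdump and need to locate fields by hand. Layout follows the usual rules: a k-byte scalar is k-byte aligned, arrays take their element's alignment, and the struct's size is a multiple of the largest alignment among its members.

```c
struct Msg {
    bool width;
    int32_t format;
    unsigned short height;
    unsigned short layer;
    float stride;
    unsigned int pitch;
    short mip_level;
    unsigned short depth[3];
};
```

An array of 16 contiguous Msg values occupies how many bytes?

@0: width [1B, align 1] → 1
+3 pad (align 4)
@4: format [4B, align 4] → 8
@8: height [2B, align 2] → 10
@10: layer [2B, align 2] → 12
@12: stride [4B, align 4] → 16
@16: pitch [4B, align 4] → 20
@20: mip_level [2B, align 2] → 22
@22: depth [6B, align 2] → 28
size 28, align 4
array of 16: 16 × 28 = 448

448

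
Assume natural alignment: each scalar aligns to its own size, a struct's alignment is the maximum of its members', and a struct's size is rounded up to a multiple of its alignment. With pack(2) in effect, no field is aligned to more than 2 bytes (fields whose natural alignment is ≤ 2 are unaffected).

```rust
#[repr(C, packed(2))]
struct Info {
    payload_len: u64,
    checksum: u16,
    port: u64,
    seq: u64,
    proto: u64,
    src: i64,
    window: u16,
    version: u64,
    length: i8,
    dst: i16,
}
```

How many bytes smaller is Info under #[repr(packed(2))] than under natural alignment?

natural layout:
  0..8  payload_len  (8B, 8-aligned)
  8..10  checksum  (2B, 2-aligned)
  10..16  -- padding (6B)
  16..24  port  (8B, 8-aligned)
  24..32  seq  (8B, 8-aligned)
  32..40  proto  (8B, 8-aligned)
  40..48  src  (8B, 8-aligned)
  48..50  window  (2B, 2-aligned)
  50..56  -- padding (6B)
  56..64  version  (8B, 8-aligned)
  64..65  length  (1B, 1-aligned)
  65..66  -- padding (1B)
  66..68  dst  (2B, 2-aligned)
  68..72  -- tail padding (4B)
  sizeof = 72, alignof = 8
packed(2) layout:
  0..8  payload_len  (8B, 2-aligned)
  8..10  checksum  (2B, 2-aligned)
  10..18  port  (8B, 2-aligned)
  18..26  seq  (8B, 2-aligned)
  26..34  proto  (8B, 2-aligned)
  34..42  src  (8B, 2-aligned)
  42..44  window  (2B, 2-aligned)
  44..52  version  (8B, 2-aligned)
  52..53  length  (1B, 1-aligned)
  53..54  -- padding (1B)
  54..56  dst  (2B, 2-aligned)
  sizeof = 56, alignof = 2
72 − 56 = 16

16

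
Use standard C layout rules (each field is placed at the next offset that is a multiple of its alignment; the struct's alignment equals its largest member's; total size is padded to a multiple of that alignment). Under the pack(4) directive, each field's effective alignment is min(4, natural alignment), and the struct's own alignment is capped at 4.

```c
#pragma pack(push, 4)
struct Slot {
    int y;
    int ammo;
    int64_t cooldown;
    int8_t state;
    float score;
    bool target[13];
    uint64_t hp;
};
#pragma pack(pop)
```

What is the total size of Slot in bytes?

48

@0: y [4B, align 4] → 4
@4: ammo [4B, align 4] → 8
@8: cooldown [8B, align 4] → 16
@16: state [1B, align 1] → 17
+3 pad (align 4)
@20: score [4B, align 4] → 24
@24: target [13B, align 1] → 37
+3 pad (align 4)
@40: hp [8B, align 4] → 48
size 48, align 4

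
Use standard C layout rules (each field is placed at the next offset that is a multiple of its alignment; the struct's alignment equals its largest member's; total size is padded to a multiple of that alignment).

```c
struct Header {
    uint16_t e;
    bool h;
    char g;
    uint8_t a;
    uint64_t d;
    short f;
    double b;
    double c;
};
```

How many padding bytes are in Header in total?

9

e at 0 (size 2, align 2) → ends 2
h at 2 (size 1, align 1) → ends 3
g at 3 (size 1, align 1) → ends 4
a at 4 (size 1, align 1) → ends 5
pad 3 to align 8 for d
d at 8 (size 8, align 8) → ends 16
f at 16 (size 2, align 2) → ends 18
pad 6 to align 8 for b
b at 24 (size 8, align 8) → ends 32
c at 32 (size 8, align 8) → ends 40
total 40 bytes, alignment 8
data bytes 31, size 40 → padding 9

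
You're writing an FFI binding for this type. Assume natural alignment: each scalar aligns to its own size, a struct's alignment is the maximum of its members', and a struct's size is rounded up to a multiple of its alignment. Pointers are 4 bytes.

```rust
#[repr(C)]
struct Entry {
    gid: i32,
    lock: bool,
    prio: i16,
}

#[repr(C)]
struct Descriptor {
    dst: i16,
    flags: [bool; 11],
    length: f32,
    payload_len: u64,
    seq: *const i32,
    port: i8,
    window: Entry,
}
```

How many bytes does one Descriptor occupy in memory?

48 bytes

Entry: 0..4  gid  (4B, 4-aligned); 4..5  lock  (1B, 1-aligned); 5..6  -- padding (1B); 6..8  prio  (2B, 2-aligned); sizeof = 8, alignof = 4
0..2  dst  (2B, 2-aligned)
2..13  flags  (11B, 1-aligned)
13..16  -- padding (3B)
16..20  length  (4B, 4-aligned)
20..24  -- padding (4B)
24..32  payload_len  (8B, 8-aligned)
32..36  seq  (4B, 4-aligned)
36..37  port  (1B, 1-aligned)
37..40  -- padding (3B)
40..48  window  (8B, 4-aligned)
sizeof = 48, alignof = 8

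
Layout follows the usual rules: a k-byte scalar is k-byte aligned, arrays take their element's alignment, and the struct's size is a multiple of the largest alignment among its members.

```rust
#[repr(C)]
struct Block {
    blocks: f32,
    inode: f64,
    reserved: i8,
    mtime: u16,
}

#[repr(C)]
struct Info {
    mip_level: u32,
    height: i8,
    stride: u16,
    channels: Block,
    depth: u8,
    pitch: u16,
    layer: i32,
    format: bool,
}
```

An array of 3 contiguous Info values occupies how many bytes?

Block: @0: blocks [4B, align 4] → 4; +4 pad (align 8); @8: inode [8B, align 8] → 16; @16: reserved [1B, align 1] → 17; +1 pad (align 2); @18: mtime [2B, align 2] → 20; +4 tail pad (align 8); size 24, align 8
@0: mip_level [4B, align 4] → 4
@4: height [1B, align 1] → 5
+1 pad (align 2)
@6: stride [2B, align 2] → 8
@8: channels [24B, align 8] → 32
@32: depth [1B, align 1] → 33
+1 pad (align 2)
@34: pitch [2B, align 2] → 36
@36: layer [4B, align 4] → 40
@40: format [1B, align 1] → 41
+7 tail pad (align 8)
size 48, align 8
array of 3: 3 × 48 = 144

144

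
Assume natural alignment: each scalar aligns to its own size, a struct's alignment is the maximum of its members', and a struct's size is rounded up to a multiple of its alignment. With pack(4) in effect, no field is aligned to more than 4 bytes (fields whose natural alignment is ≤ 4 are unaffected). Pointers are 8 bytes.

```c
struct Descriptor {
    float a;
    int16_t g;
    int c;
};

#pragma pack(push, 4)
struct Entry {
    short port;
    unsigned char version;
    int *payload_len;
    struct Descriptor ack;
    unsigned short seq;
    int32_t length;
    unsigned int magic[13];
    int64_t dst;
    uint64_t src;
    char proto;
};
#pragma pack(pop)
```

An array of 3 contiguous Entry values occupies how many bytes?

312

Descriptor: 0..4  a  (4B, 4-aligned); 4..6  g  (2B, 2-aligned); 6..8  -- padding (2B); 8..12  c  (4B, 4-aligned); sizeof = 12, alignof = 4
0..2  port  (2B, 2-aligned)
2..3  version  (1B, 1-aligned)
3..4  -- padding (1B)
4..12  payload_len  (8B, 4-aligned)
12..24  ack  (12B, 4-aligned)
24..26  seq  (2B, 2-aligned)
26..28  -- padding (2B)
28..32  length  (4B, 4-aligned)
32..84  magic  (52B, 4-aligned)
84..92  dst  (8B, 4-aligned)
92..100  src  (8B, 4-aligned)
100..101  proto  (1B, 1-aligned)
101..104  -- tail padding (3B)
sizeof = 104, alignof = 4
array of 3: 3 × 104 = 312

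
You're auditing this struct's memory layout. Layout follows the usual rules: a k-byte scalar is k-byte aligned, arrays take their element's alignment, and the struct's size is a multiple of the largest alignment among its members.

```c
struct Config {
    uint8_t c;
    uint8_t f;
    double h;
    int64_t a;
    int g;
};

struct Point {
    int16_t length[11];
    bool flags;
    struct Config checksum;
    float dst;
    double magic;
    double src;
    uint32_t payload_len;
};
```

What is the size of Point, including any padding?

88

Config: c at 0 (size 1, align 1) → ends 1; f at 1 (size 1, align 1) → ends 2; pad 6 to align 8 for h; h at 8 (size 8, align 8) → ends 16; a at 16 (size 8, align 8) → ends 24; g at 24 (size 4, align 4) → ends 28; tail pad 4 to reach multiple of 8; total 32 bytes, alignment 8
length at 0 (size 22, align 2) → ends 22
flags at 22 (size 1, align 1) → ends 23
pad 1 to align 8 for checksum
checksum at 24 (size 32, align 8) → ends 56
dst at 56 (size 4, align 4) → ends 60
pad 4 to align 8 for magic
magic at 64 (size 8, align 8) → ends 72
src at 72 (size 8, align 8) → ends 80
payload_len at 80 (size 4, align 4) → ends 84
tail pad 4 to reach multiple of 8
total 88 bytes, alignment 8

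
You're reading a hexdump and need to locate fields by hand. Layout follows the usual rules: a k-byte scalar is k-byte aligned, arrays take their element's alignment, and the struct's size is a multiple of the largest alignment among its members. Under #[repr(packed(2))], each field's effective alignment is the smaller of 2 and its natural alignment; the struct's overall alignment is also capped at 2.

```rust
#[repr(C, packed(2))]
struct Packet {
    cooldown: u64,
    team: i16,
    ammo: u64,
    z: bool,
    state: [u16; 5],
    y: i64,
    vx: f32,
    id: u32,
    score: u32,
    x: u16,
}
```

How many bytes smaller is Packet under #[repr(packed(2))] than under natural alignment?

12

natural layout:
  0..8  cooldown  (8B, 8-aligned)
  8..10  team  (2B, 2-aligned)
  10..16  -- padding (6B)
  16..24  ammo  (8B, 8-aligned)
  24..25  z  (1B, 1-aligned)
  25..26  -- padding (1B)
  26..36  state  (10B, 2-aligned)
  36..40  -- padding (4B)
  40..48  y  (8B, 8-aligned)
  48..52  vx  (4B, 4-aligned)
  52..56  id  (4B, 4-aligned)
  56..60  score  (4B, 4-aligned)
  60..62  x  (2B, 2-aligned)
  62..64  -- tail padding (2B)
  sizeof = 64, alignof = 8
packed(2) layout:
  0..8  cooldown  (8B, 2-aligned)
  8..10  team  (2B, 2-aligned)
  10..18  ammo  (8B, 2-aligned)
  18..19  z  (1B, 1-aligned)
  19..20  -- padding (1B)
  20..30  state  (10B, 2-aligned)
  30..38  y  (8B, 2-aligned)
  38..42  vx  (4B, 2-aligned)
  42..46  id  (4B, 2-aligned)
  46..50  score  (4B, 2-aligned)
  50..52  x  (2B, 2-aligned)
  sizeof = 52, alignof = 2
64 − 52 = 12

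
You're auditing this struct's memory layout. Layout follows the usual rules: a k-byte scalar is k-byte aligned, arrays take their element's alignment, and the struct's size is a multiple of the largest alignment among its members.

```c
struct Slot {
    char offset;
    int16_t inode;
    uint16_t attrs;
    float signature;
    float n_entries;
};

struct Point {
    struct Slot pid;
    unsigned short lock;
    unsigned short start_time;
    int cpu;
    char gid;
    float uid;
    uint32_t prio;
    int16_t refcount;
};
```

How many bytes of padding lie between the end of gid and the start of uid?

Slot: 0..1  offset  (1B, 1-aligned); 1..2  -- padding (1B); 2..4  inode  (2B, 2-aligned); 4..6  attrs  (2B, 2-aligned); 6..8  -- padding (2B); 8..12  signature  (4B, 4-aligned); 12..16  n_entries  (4B, 4-aligned); sizeof = 16, alignof = 4
0..16  pid  (16B, 4-aligned)
16..18  lock  (2B, 2-aligned)
18..20  start_time  (2B, 2-aligned)
20..24  cpu  (4B, 4-aligned)
24..25  gid  (1B, 1-aligned)
25..28  -- padding (3B)
28..32  uid  (4B, 4-aligned)

3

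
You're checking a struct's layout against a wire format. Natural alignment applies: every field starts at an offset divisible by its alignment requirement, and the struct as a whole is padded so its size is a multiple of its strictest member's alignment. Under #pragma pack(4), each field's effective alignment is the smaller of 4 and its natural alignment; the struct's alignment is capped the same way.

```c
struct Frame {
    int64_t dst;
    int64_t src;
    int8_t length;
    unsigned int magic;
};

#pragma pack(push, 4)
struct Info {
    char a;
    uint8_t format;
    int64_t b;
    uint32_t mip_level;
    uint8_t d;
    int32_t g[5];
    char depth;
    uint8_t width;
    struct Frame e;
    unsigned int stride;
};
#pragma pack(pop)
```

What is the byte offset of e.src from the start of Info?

Frame: @0: dst [8B, align 8] → 8; @8: src [8B, align 8] → 16; @16: length [1B, align 1] → 17; +3 pad (align 4); @20: magic [4B, align 4] → 24; size 24, align 8
@0: a [1B, align 1] → 1
@1: format [1B, align 1] → 2
+2 pad (align 4)
@4: b [8B, align 4] → 12
@12: mip_level [4B, align 4] → 16
@16: d [1B, align 1] → 17
+3 pad (align 4)
@20: g [20B, align 4] → 40
@40: depth [1B, align 1] → 41
@41: width [1B, align 1] → 42
+2 pad (align 4)
@44: e [24B, align 4] → 68
within Frame: src at 8
44 + 8 = 52

52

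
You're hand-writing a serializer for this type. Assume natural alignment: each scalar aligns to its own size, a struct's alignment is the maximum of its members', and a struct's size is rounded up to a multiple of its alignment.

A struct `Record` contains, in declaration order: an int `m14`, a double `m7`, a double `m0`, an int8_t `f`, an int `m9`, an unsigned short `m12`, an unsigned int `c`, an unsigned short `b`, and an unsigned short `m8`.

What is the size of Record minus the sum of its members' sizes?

@0: m14 [4B, align 4] → 4
+4 pad (align 8)
@8: m7 [8B, align 8] → 16
@16: m0 [8B, align 8] → 24
@24: f [1B, align 1] → 25
+3 pad (align 4)
@28: m9 [4B, align 4] → 32
@32: m12 [2B, align 2] → 34
+2 pad (align 4)
@36: c [4B, align 4] → 40
@40: b [2B, align 2] → 42
@42: m8 [2B, align 2] → 44
+4 tail pad (align 8)
size 48, align 8
data bytes 35, size 48 → padding 13

13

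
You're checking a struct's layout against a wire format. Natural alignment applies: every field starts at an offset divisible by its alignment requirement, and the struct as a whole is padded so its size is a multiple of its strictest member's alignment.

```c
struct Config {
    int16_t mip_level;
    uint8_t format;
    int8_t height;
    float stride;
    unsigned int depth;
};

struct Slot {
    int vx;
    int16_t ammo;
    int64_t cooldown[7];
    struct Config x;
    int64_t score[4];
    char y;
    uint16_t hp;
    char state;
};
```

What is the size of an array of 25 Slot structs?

Config: 0..2  mip_level  (2B, 2-aligned); 2..3  format  (1B, 1-aligned); 3..4  height  (1B, 1-aligned); 4..8  stride  (4B, 4-aligned); 8..12  depth  (4B, 4-aligned); sizeof = 12, alignof = 4
0..4  vx  (4B, 4-aligned)
4..6  ammo  (2B, 2-aligned)
6..8  -- padding (2B)
8..64  cooldown  (56B, 8-aligned)
64..76  x  (12B, 4-aligned)
76..80  -- padding (4B)
80..112  score  (32B, 8-aligned)
112..113  y  (1B, 1-aligned)
113..114  -- padding (1B)
114..116  hp  (2B, 2-aligned)
116..117  state  (1B, 1-aligned)
117..120  -- tail padding (3B)
sizeof = 120, alignof = 8
array of 25: 25 × 120 = 3000

3000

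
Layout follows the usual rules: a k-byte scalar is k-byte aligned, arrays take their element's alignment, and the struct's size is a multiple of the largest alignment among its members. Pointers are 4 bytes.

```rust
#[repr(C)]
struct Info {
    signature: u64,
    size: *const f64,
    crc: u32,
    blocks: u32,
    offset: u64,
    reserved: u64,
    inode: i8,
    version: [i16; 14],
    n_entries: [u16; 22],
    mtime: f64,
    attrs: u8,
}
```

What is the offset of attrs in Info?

@0: signature [8B, align 8] → 8
@8: size [4B, align 4] → 12
@12: crc [4B, align 4] → 16
@16: blocks [4B, align 4] → 20
+4 pad (align 8)
@24: offset [8B, align 8] → 32
@32: reserved [8B, align 8] → 40
@40: inode [1B, align 1] → 41
+1 pad (align 2)
@42: version [28B, align 2] → 70
@70: n_entries [44B, align 2] → 114
+6 pad (align 8)
@120: mtime [8B, align 8] → 128
@128: attrs [1B, align 1] → 129

128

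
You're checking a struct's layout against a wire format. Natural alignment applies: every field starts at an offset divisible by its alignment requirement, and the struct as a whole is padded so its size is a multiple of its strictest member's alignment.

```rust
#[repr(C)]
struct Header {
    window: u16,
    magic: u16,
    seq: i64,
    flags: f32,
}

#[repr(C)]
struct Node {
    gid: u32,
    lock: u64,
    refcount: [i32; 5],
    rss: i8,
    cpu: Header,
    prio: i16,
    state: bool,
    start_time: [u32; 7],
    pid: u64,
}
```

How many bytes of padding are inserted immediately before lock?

4

Header: @0: window [2B, align 2] → 2; @2: magic [2B, align 2] → 4; +4 pad (align 8); @8: seq [8B, align 8] → 16; @16: flags [4B, align 4] → 20; +4 tail pad (align 8); size 24, align 8
@0: gid [4B, align 4] → 4
+4 pad (align 8)
@8: lock [8B, align 8] → 16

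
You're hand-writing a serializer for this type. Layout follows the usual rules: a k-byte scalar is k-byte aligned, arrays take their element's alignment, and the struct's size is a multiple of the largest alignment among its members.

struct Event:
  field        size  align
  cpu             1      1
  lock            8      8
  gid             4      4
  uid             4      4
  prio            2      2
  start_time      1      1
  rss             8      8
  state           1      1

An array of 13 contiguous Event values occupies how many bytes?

cpu at 0 (size 1, align 1) → ends 1
pad 7 to align 8 for lock
lock at 8 (size 8, align 8) → ends 16
gid at 16 (size 4, align 4) → ends 20
uid at 20 (size 4, align 4) → ends 24
prio at 24 (size 2, align 2) → ends 26
start_time at 26 (size 1, align 1) → ends 27
pad 5 to align 8 for rss
rss at 32 (size 8, align 8) → ends 40
state at 40 (size 1, align 1) → ends 41
tail pad 7 to reach multiple of 8
total 48 bytes, alignment 8
array of 13: 13 × 48 = 624

624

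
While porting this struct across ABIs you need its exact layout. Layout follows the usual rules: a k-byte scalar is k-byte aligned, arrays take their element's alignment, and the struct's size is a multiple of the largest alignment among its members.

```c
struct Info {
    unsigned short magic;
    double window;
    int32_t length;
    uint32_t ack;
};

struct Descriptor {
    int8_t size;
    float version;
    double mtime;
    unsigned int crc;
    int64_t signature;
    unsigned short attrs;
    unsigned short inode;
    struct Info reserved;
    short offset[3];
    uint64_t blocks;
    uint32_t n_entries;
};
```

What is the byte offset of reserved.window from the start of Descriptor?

48

Info: @0: magic [2B, align 2] → 2; +6 pad (align 8); @8: window [8B, align 8] → 16; @16: length [4B, align 4] → 20; @20: ack [4B, align 4] → 24; size 24, align 8
@0: size [1B, align 1] → 1
+3 pad (align 4)
@4: version [4B, align 4] → 8
@8: mtime [8B, align 8] → 16
@16: crc [4B, align 4] → 20
+4 pad (align 8)
@24: signature [8B, align 8] → 32
@32: attrs [2B, align 2] → 34
@34: inode [2B, align 2] → 36
+4 pad (align 8)
@40: reserved [24B, align 8] → 64
within Info: window at 8
40 + 8 = 48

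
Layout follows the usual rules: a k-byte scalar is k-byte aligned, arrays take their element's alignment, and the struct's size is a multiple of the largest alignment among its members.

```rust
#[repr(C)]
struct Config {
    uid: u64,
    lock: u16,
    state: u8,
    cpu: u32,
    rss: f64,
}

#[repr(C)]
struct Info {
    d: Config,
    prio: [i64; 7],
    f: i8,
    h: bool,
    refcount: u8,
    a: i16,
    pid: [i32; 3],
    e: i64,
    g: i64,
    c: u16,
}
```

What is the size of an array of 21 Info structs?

Config: uid at 0 (size 8, align 8) → ends 8; lock at 8 (size 2, align 2) → ends 10; state at 10 (size 1, align 1) → ends 11; pad 1 to align 4 for cpu; cpu at 12 (size 4, align 4) → ends 16; rss at 16 (size 8, align 8) → ends 24; total 24 bytes, alignment 8
d at 0 (size 24, align 8) → ends 24
prio at 24 (size 56, align 8) → ends 80
f at 80 (size 1, align 1) → ends 81
h at 81 (size 1, align 1) → ends 82
refcount at 82 (size 1, align 1) → ends 83
pad 1 to align 2 for a
a at 84 (size 2, align 2) → ends 86
pad 2 to align 4 for pid
pid at 88 (size 12, align 4) → ends 100
pad 4 to align 8 for e
e at 104 (size 8, align 8) → ends 112
g at 112 (size 8, align 8) → ends 120
c at 120 (size 2, align 2) → ends 122
tail pad 6 to reach multiple of 8
total 128 bytes, alignment 8
array of 21: 21 × 128 = 2688

2688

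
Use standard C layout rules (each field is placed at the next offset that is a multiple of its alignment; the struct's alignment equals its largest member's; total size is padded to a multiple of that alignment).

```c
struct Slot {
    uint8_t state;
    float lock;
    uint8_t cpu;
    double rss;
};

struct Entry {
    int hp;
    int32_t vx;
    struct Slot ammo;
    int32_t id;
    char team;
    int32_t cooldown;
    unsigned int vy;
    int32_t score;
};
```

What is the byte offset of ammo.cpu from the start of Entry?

16

Slot: @0: state [1B, align 1] → 1; +3 pad (align 4); @4: lock [4B, align 4] → 8; @8: cpu [1B, align 1] → 9; +7 pad (align 8); @16: rss [8B, align 8] → 24; size 24, align 8
@0: hp [4B, align 4] → 4
@4: vx [4B, align 4] → 8
@8: ammo [24B, align 8] → 32
within Slot: cpu at 8
8 + 8 = 16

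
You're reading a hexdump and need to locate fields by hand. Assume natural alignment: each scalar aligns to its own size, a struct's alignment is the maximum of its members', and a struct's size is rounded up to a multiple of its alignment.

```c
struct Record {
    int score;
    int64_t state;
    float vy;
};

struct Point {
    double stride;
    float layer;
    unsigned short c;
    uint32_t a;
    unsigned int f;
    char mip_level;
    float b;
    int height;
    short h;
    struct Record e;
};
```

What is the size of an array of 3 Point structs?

192

Record: @0: score [4B, align 4] → 4; +4 pad (align 8); @8: state [8B, align 8] → 16; @16: vy [4B, align 4] → 20; +4 tail pad (align 8); size 24, align 8
@0: stride [8B, align 8] → 8
@8: layer [4B, align 4] → 12
@12: c [2B, align 2] → 14
+2 pad (align 4)
@16: a [4B, align 4] → 20
@20: f [4B, align 4] → 24
@24: mip_level [1B, align 1] → 25
+3 pad (align 4)
@28: b [4B, align 4] → 32
@32: height [4B, align 4] → 36
@36: h [2B, align 2] → 38
+2 pad (align 8)
@40: e [24B, align 8] → 64
size 64, align 8
array of 3: 3 × 64 = 192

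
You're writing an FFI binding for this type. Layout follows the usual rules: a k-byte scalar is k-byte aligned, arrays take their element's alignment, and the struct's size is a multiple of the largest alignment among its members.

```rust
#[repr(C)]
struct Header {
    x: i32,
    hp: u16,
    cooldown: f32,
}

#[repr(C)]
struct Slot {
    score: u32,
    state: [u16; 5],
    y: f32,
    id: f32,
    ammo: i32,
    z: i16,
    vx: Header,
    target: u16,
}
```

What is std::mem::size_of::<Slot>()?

Header: @0: x [4B, align 4] → 4; @4: hp [2B, align 2] → 6; +2 pad (align 4); @8: cooldown [4B, align 4] → 12; size 12, align 4
@0: score [4B, align 4] → 4
@4: state [10B, align 2] → 14
+2 pad (align 4)
@16: y [4B, align 4] → 20
@20: id [4B, align 4] → 24
@24: ammo [4B, align 4] → 28
@28: z [2B, align 2] → 30
+2 pad (align 4)
@32: vx [12B, align 4] → 44
@44: target [2B, align 2] → 46
+2 tail pad (align 4)
size 48, align 4

48 bytes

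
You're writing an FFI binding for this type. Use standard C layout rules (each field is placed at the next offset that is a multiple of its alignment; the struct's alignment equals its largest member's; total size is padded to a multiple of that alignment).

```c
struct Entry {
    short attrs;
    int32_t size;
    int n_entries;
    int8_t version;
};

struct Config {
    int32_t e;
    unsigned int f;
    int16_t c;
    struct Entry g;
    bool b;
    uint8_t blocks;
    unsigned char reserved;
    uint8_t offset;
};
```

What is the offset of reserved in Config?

Entry: 0..2  attrs  (2B, 2-aligned); 2..4  -- padding (2B); 4..8  size  (4B, 4-aligned); 8..12  n_entries  (4B, 4-aligned); 12..13  version  (1B, 1-aligned); 13..16  -- tail padding (3B); sizeof = 16, alignof = 4
0..4  e  (4B, 4-aligned)
4..8  f  (4B, 4-aligned)
8..10  c  (2B, 2-aligned)
10..12  -- padding (2B)
12..28  g  (16B, 4-aligned)
28..29  b  (1B, 1-aligned)
29..30  blocks  (1B, 1-aligned)
30..31  reserved  (1B, 1-aligned)

30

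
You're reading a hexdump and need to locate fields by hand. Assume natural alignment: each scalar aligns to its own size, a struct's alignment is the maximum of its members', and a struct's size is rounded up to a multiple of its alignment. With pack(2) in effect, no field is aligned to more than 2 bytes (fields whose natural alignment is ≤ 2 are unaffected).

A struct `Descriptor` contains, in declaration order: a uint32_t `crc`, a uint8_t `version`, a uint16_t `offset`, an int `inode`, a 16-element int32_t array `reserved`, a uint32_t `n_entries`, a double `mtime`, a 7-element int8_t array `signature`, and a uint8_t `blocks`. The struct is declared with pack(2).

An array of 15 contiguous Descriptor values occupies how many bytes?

1440

@0: crc [4B, align 2] → 4
@4: version [1B, align 1] → 5
+1 pad (align 2)
@6: offset [2B, align 2] → 8
@8: inode [4B, align 2] → 12
@12: reserved [64B, align 2] → 76
@76: n_entries [4B, align 2] → 80
@80: mtime [8B, align 2] → 88
@88: signature [7B, align 1] → 95
@95: blocks [1B, align 1] → 96
size 96, align 2
array of 15: 15 × 96 = 1440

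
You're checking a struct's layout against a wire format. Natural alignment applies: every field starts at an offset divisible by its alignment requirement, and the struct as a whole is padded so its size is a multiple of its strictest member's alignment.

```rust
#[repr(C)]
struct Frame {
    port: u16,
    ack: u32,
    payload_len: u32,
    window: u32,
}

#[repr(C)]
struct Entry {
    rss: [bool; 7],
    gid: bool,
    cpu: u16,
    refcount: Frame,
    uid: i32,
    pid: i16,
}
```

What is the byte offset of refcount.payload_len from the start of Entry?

Frame: 0..2  port  (2B, 2-aligned); 2..4  -- padding (2B); 4..8  ack  (4B, 4-aligned); 8..12  payload_len  (4B, 4-aligned); 12..16  window  (4B, 4-aligned); sizeof = 16, alignof = 4
0..7  rss  (7B, 1-aligned)
7..8  gid  (1B, 1-aligned)
8..10  cpu  (2B, 2-aligned)
10..12  -- padding (2B)
12..28  refcount  (16B, 4-aligned)
within Frame: payload_len at 8
12 + 8 = 20

20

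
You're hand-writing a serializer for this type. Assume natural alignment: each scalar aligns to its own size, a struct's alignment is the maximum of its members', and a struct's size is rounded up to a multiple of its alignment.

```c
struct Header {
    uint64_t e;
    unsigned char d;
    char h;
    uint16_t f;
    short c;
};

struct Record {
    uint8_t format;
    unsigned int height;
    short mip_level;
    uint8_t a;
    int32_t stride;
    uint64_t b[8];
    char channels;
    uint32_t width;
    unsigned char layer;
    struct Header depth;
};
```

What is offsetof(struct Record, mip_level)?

8

Header: @0: e [8B, align 8] → 8; @8: d [1B, align 1] → 9; @9: h [1B, align 1] → 10; @10: f [2B, align 2] → 12; @12: c [2B, align 2] → 14; +2 tail pad (align 8); size 16, align 8
@0: format [1B, align 1] → 1
+3 pad (align 4)
@4: height [4B, align 4] → 8
@8: mip_level [2B, align 2] → 10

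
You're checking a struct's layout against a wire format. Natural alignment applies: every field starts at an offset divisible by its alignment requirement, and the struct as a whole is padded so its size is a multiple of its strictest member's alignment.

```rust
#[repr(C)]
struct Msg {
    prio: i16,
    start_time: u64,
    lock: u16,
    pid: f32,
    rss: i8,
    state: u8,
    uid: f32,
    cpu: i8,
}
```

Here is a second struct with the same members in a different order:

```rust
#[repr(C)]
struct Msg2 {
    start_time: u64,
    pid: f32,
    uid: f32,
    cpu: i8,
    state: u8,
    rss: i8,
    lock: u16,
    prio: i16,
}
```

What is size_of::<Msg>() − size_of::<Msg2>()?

0..2  prio  (2B, 2-aligned)
2..8  -- padding (6B)
8..16  start_time  (8B, 8-aligned)
16..18  lock  (2B, 2-aligned)
18..20  -- padding (2B)
20..24  pid  (4B, 4-aligned)
24..25  rss  (1B, 1-aligned)
25..26  state  (1B, 1-aligned)
26..28  -- padding (2B)
28..32  uid  (4B, 4-aligned)
32..33  cpu  (1B, 1-aligned)
33..40  -- tail padding (7B)
sizeof = 40, alignof = 8
— Msg2 —
0..8  start_time  (8B, 8-aligned)
8..12  pid  (4B, 4-aligned)
12..16  uid  (4B, 4-aligned)
16..17  cpu  (1B, 1-aligned)
17..18  state  (1B, 1-aligned)
18..19  rss  (1B, 1-aligned)
19..20  -- padding (1B)
20..22  lock  (2B, 2-aligned)
22..24  prio  (2B, 2-aligned)
sizeof = 24, alignof = 8
40 − 24 = 16

16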